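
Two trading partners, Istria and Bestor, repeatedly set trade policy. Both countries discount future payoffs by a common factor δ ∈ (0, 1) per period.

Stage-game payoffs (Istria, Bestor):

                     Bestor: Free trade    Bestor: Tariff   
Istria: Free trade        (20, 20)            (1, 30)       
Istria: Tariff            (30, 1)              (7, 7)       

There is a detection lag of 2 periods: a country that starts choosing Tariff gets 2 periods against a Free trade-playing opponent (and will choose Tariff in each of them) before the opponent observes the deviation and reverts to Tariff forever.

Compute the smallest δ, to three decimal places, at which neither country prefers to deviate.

0.659

The best deviation is to choose Tariff for all 2 undetected periods, earning 30 each, then 7 forever once detected.
Deviation value: 30(1−δ^2)/(1−δ) + 7δ^2/(1−δ); cooperation value: 20/(1−δ).
IC: 20 ≥ 30(1−δ^2) + 7δ^2 = 30 − 23δ^2.
So δ^2 ≥ 10/23, giving δ ≥ (10/23)^(1/2) ≈ 0.659.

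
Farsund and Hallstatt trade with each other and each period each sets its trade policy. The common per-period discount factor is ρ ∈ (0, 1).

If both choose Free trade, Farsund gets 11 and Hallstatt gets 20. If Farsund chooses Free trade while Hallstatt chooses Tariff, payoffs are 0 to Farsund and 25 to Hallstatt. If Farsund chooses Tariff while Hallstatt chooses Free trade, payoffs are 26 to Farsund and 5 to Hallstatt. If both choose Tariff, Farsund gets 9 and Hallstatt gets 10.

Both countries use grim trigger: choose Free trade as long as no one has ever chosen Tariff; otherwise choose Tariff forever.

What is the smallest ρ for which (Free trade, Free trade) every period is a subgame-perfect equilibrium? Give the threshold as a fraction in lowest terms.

15/17

Farsund's threshold: (26−11)/(26−9) = 15/17.
Hallstatt's threshold: (25−20)/(25−10) = 1/3.
15/17 > 1/3, so Farsund binds and ρ* = 15/17.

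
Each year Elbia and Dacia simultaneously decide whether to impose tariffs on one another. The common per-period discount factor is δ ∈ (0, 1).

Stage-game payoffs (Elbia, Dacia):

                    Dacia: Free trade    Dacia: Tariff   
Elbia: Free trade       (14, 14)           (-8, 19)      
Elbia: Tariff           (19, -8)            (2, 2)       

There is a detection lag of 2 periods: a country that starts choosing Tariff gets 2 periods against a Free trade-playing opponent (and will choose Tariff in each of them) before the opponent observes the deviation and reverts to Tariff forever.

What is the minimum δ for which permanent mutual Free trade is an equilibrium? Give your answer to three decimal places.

The best deviation is to choose Tariff for all 2 undetected periods, earning 19 each, then 2 forever once detected.
Deviation value: 19(1−δ^2)/(1−δ) + 2δ^2/(1−δ); cooperation value: 14/(1−δ).
IC: 14 ≥ 19(1−δ^2) + 2δ^2 = 19 − 17δ^2.
So δ^2 ≥ 5/17, giving δ ≥ (5/17)^(1/2) ≈ 0.542.

0.542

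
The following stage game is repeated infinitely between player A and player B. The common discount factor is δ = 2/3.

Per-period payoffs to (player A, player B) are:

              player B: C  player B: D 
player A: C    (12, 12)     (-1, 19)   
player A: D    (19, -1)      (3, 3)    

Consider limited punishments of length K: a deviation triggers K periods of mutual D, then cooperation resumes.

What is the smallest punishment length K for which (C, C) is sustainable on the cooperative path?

Need Σ_{k=1}^{K} δ^k ≥ (19−12)/(12−3) = 0.7778 at δ = 2/3.
At K = 1 the sum is 0.6667 < 0.7778; at K = 2 it is 1.1111 ≥ 0.7778.
So the minimum punishment length is K = 2.

2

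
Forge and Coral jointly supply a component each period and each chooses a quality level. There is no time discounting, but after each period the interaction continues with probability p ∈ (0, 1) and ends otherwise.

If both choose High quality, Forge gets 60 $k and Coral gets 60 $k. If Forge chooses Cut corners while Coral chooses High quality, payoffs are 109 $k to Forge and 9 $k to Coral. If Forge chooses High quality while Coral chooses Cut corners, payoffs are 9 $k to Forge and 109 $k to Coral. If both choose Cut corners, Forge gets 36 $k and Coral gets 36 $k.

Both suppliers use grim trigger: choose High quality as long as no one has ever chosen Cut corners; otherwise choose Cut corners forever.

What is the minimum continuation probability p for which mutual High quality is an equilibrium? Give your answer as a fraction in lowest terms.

With no time discounting, the continuation probability p plays the role of the discount factor.
Grim-trigger IC: 60/(1−p) ≥ 109 + 36p/(1−p) ⇒ p ≥ (109−60)/(109−36) = 49/73.

49/73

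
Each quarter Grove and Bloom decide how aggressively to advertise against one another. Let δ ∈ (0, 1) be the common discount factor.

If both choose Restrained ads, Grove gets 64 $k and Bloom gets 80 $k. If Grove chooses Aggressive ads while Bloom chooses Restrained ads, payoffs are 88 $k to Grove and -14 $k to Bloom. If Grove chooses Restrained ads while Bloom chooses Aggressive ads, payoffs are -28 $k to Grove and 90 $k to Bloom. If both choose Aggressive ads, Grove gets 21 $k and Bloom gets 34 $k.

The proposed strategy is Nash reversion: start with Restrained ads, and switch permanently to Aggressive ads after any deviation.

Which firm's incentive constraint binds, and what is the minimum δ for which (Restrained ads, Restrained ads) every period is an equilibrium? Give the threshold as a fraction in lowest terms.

Grove; δ ≥ 24/67

For Grove: deviation gain 88−64 = 24, per-period punishment loss 64−21 = 43. IC gives δ ≥ 24/67.
For Bloom: gain 10, loss 46 per period, so δ ≥ 10/56 = 5/28.
The tighter constraint is Grove's, so cooperation needs δ ≥ 24/67.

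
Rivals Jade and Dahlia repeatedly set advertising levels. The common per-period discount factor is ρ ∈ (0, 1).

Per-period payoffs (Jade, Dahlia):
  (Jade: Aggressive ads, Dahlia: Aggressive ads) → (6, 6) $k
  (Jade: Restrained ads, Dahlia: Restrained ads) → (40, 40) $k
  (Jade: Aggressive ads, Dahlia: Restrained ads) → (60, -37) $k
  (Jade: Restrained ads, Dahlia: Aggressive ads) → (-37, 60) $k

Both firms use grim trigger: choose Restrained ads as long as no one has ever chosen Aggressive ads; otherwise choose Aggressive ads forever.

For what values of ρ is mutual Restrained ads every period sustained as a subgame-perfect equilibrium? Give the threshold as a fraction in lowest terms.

10/27

Cooperation forever yields 40 each period: 40/(1−ρ).
Deviating yields 60 once, then 6 forever: 60 + 6ρ/(1−ρ).
No profitable deviation requires 40/(1−ρ) ≥ 60 + 6ρ/(1−ρ).
Multiplying by (1−ρ): 40 ≥ 60(1−ρ) + 6ρ = 60 − 54ρ.
So 54ρ ≥ 20, i.e. ρ ≥ 20/54 = 10/27.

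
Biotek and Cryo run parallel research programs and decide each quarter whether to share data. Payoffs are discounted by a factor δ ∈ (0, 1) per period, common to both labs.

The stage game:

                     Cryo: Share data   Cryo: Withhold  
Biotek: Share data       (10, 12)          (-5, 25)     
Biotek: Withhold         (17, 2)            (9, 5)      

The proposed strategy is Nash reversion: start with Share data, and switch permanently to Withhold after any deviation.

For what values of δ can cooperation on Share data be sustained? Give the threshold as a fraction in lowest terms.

Biotek: cooperation gives 10 each period; deviation gives 17 once then 9 forever.
  10/(1−δ) ≥ 17 + 9δ/(1−δ) ⇒ δ ≥ 7/8.
Cryo: cooperation gives 12 each period; deviation gives 25 once then 5 forever.
  δ ≥ 13/20.
Both must hold, so the binding constraint is Biotek's: δ ≥ 7/8.

7/8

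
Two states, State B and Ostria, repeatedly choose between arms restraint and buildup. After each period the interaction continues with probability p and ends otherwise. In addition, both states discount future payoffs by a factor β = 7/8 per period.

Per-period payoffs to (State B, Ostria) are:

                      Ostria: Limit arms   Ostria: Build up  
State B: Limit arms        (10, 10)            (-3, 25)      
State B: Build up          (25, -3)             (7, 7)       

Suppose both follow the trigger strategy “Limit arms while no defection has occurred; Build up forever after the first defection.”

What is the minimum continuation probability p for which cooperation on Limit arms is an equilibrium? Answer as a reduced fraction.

With continuation probability p and discount β, the effective per-period discount factor is βp.
Grim-trigger IC: βp ≥ (25−10)/(25−7) = 5/6.
So p ≥ (5/6)/(7/8) = 20/21.

20/21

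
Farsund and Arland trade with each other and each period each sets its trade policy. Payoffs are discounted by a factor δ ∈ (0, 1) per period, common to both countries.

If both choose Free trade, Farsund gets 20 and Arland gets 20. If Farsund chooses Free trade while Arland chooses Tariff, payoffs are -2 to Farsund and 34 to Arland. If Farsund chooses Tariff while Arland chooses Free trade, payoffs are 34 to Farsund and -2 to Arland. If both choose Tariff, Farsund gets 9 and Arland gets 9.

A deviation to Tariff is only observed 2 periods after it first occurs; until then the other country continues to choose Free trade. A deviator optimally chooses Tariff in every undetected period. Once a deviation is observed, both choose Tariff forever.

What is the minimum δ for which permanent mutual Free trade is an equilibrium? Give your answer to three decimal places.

Deviating for the 2 undetected periods gains 34−20 = 14 per period over cooperation, then loses 20−9 = 11 per period forever once punishment starts.
Gain: 14(1 + δ + … + δ^1); loss: 11·δ^2/(1−δ).
No profitable deviation ⇔ 14(1−δ^2) ≤ 11·δ^2, i.e. δ^2 ≥ 14/(14+11) = 14/25.
Hence δ ≥ (14/25)^(1/2) ≈ 0.748.

0.748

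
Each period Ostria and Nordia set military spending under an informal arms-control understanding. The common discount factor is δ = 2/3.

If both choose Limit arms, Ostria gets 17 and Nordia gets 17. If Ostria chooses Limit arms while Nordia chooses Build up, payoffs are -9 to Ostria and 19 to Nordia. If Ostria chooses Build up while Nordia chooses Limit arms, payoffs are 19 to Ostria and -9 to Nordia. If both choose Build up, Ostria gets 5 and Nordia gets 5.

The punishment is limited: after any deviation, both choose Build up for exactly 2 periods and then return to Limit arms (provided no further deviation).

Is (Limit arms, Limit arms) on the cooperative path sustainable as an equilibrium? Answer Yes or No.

A one-shot deviation gives 19 now, then 5 for 2 periods, then back to 17.
Gain from deviating: (19−17) today; loss: (17−5) in each of the next 2 periods.
No-deviation condition: (17−5)(δ+…+δ^2) ≥ 19−17, i.e. δ+…+δ^2 ≥ 1/6.
At δ = 2/3: δ+…+δ^2 = 1.1111 ≥ 0.1667.
So cooperation is sustainable.

Yes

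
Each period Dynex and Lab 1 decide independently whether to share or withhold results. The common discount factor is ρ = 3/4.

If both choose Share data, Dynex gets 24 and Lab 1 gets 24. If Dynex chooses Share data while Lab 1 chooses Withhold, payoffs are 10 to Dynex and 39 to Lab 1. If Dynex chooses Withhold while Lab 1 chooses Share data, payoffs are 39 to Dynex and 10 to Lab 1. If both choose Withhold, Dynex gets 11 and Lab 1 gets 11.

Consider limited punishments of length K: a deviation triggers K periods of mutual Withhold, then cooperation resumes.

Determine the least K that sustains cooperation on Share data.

Need Σ_{k=1}^{K} ρ^k ≥ (39−24)/(24−11) = 1.1538 at ρ = 3/4.
At K = 1 the sum is 0.7500 < 1.1538; at K = 2 it is 1.3125 ≥ 1.1538.
So the minimum punishment length is K = 2.

2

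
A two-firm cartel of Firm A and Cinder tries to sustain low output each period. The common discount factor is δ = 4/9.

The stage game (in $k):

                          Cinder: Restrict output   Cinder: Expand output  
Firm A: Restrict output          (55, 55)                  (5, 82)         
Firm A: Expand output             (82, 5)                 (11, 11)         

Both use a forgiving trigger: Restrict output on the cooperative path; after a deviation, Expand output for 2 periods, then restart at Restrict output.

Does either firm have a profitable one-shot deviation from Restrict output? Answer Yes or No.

Comparing payoff streams over the 3 periods until play realigns: cooperate → 55(1+δ+…+δ^2); deviate → 82 + 11(δ+…+δ^2).
Cooperation is sustained iff (55−11)(δ+…+δ^2) ≥ 82−55.
δ+…+δ^2 = 4/9·(1−(4/9)^2)/(1−4/9) = 0.6420, and (82−55)/(55−11) = 0.6136.
0.6420 ≥ 0.6136, so cooperation is sustainable.

No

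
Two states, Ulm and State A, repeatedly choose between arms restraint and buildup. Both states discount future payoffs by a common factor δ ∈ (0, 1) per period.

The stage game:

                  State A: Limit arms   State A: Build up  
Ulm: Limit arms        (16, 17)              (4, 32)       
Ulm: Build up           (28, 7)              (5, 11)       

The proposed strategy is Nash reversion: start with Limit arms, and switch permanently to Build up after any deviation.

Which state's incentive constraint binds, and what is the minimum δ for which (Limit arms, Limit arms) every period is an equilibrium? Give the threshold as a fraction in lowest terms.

State A; δ ≥ 5/7

For Ulm: deviation gain 28−16 = 12, per-period punishment loss 16−5 = 11. IC gives δ ≥ 12/23.
For State A: gain 15, loss 6 per period, so δ ≥ 15/21 = 5/7.
The tighter constraint is State A's, so cooperation needs δ ≥ 5/7.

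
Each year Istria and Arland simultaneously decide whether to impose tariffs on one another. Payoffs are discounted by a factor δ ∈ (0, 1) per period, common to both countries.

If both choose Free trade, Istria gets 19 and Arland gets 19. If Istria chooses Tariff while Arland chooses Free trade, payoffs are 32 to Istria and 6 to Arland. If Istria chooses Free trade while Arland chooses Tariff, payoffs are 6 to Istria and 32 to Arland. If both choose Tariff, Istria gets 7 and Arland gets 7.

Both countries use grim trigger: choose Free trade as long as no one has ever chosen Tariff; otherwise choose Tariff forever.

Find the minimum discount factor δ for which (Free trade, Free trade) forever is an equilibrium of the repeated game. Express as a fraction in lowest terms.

Under grim trigger the critical discount factor is (T−C)/(T−P) with T = 32, C = 19, P = 7.
δ* = (32−19)/(32−7) = 13/25.

13/25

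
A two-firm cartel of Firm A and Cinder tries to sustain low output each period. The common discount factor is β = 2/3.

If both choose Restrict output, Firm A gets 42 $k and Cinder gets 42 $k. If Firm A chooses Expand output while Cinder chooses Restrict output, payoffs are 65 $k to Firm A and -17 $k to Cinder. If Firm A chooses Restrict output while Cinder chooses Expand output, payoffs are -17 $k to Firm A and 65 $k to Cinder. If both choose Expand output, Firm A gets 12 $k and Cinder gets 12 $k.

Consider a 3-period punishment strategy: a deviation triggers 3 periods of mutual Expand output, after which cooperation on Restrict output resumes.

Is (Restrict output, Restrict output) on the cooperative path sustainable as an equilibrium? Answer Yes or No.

Comparing payoff streams over the 4 periods until play realigns: cooperate → 42(1+β+…+β^3); deviate → 65 + 12(β+…+β^3).
Cooperation is sustained iff (42−12)(β+…+β^3) ≥ 65−42.
β+…+β^3 = 2/3·(1−(2/3)^3)/(1−2/3) = 1.4074, and (65−42)/(42−12) = 0.7667.
1.4074 ≥ 0.7667, so cooperation is sustainable.

Yes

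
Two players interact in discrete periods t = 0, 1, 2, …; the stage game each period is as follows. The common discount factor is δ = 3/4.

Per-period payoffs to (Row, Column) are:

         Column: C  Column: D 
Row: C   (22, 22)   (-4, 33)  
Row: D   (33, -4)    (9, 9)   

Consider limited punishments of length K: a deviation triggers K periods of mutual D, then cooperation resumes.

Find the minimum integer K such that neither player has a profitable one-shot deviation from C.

IC: δ(1−δ^K)/(1−δ) ≥ (33−22)/(22−9) = 11/13.
With δ = 3/4: need 1 − δ^K ≥ 11/13·(1−3/4)/(3/4), i.e. δ^K ≤ 0.7179.
Since (3/4)^1 = 0.7500 and (3/4)^2 = 0.5625, the smallest such K is 2.

2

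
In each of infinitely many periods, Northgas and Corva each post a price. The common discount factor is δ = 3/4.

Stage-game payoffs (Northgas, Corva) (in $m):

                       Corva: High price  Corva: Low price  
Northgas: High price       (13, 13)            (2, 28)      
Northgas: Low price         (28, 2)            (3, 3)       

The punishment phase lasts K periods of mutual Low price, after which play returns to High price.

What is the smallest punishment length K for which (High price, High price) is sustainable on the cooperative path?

Need Σ_{k=1}^{K} δ^k ≥ (28−13)/(13−3) = 1.5000 at δ = 3/4.
At K = 2 the sum is 1.3125 < 1.5000; at K = 3 it is 1.7344 ≥ 1.5000.
So the minimum punishment length is K = 3.

3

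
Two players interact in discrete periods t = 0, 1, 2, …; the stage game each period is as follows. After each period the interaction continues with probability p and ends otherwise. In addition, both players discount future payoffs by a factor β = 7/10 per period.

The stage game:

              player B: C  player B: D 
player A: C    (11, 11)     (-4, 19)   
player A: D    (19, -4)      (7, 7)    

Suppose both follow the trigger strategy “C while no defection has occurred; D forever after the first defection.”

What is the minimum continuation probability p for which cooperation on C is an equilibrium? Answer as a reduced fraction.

Expected continuation weight on next period's payoff is β·p = 7/10·p, which plays the role of the discount factor.
Cooperation requires 7/10·p ≥ (19−11)/(19−7) = 2/3, hence p ≥ 20/21.

20/21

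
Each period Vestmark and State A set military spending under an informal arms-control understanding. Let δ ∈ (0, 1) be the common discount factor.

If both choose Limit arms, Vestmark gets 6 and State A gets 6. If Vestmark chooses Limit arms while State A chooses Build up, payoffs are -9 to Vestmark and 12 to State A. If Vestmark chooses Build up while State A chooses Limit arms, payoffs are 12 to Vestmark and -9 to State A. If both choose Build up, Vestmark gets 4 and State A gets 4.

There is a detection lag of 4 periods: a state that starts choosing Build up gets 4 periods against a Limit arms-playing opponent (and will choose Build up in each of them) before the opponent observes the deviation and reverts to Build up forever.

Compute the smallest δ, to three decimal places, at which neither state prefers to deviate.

0.931

Deviating for the 4 undetected periods gains 12−6 = 6 per period over cooperation, then loses 6−4 = 2 per period forever once punishment starts.
Gain: 6(1 + δ + … + δ^3); loss: 2·δ^4/(1−δ).
No profitable deviation ⇔ 6(1−δ^4) ≤ 2·δ^4, i.e. δ^4 ≥ 6/(6+2) = 3/4.
Hence δ ≥ (3/4)^(1/4) ≈ 0.931.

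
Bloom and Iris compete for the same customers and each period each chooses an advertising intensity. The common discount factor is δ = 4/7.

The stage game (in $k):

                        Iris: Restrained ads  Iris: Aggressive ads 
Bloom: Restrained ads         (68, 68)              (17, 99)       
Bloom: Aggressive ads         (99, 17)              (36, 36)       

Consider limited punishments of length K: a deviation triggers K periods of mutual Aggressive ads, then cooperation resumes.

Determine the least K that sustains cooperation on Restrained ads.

3

Need Σ_{k=1}^{K} δ^k ≥ (99−68)/(68−36) = 0.9688 at δ = 4/7.
At K = 2 the sum is 0.8980 < 0.9688; at K = 3 it is 1.0845 ≥ 0.9688.
So the minimum punishment length is K = 3.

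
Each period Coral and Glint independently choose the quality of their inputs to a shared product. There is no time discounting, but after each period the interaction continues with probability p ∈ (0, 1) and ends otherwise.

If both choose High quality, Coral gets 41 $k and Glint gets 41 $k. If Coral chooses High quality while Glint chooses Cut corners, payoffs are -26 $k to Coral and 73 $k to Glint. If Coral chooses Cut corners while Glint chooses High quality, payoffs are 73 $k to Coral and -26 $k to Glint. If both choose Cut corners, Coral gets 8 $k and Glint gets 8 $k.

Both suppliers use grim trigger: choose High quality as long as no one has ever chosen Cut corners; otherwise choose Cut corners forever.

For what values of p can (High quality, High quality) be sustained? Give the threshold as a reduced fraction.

32/65

Expected cooperation value is 41 + p·41 + p²·41 + … = 41/(1−p); deviation gives 73 + p·8/(1−p).
41 ≥ 73(1−p) + 8p ⇒ 65p ≥ 32 ⇒ p ≥ 32/65.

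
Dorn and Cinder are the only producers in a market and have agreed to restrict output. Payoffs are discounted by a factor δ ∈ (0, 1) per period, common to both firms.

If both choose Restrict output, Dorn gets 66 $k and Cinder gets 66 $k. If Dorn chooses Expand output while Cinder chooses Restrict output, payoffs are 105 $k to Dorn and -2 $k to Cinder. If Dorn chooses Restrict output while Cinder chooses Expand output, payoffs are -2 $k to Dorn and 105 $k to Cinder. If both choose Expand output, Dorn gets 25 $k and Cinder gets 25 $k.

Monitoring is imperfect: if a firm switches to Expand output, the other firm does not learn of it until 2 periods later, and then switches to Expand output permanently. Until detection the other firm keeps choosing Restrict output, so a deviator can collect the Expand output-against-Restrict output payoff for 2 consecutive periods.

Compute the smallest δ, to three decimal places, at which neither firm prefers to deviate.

0.698

The best deviation is to choose Expand output for all 2 undetected periods, earning 105 each, then 25 forever once detected.
Deviation value: 105(1−δ^2)/(1−δ) + 25δ^2/(1−δ); cooperation value: 66/(1−δ).
IC: 66 ≥ 105(1−δ^2) + 25δ^2 = 105 − 80δ^2.
So δ^2 ≥ 39/80, giving δ ≥ (39/80)^(1/2) ≈ 0.698.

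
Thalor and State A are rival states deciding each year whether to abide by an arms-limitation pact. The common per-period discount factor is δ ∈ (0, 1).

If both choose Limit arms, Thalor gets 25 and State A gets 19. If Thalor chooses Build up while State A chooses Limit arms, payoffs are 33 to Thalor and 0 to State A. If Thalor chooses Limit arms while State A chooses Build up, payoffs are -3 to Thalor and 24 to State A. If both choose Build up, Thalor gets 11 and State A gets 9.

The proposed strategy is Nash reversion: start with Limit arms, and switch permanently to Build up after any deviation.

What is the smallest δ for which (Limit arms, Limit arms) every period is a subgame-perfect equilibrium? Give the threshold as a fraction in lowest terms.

4/11

Thalor: cooperation gives 25 each period; deviation gives 33 once then 11 forever.
  25/(1−δ) ≥ 33 + 11δ/(1−δ) ⇒ δ ≥ 8/22 = 4/11.
State A: cooperation gives 19 each period; deviation gives 24 once then 9 forever.
  δ ≥ 5/15 = 1/3.
Both must hold, so the binding constraint is Thalor's: δ ≥ 4/11.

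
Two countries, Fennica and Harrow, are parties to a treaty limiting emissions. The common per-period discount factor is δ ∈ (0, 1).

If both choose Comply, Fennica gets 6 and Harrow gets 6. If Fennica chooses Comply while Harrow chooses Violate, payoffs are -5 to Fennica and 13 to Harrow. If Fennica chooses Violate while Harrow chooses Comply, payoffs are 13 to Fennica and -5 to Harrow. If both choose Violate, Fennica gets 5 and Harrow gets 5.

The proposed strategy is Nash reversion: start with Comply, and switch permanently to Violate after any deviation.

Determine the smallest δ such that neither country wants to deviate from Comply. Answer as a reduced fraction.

Under grim trigger the critical discount factor is (T−C)/(T−P) with T = 13, C = 6, P = 5.
δ* = (13−6)/(13−5) = 7/8.

7/8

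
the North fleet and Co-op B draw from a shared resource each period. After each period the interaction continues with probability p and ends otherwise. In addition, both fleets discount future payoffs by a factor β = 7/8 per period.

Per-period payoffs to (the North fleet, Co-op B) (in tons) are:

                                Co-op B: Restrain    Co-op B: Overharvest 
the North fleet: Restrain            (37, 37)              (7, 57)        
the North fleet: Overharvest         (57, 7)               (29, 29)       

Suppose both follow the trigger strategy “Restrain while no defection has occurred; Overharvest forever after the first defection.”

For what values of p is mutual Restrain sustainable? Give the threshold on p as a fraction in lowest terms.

Expected continuation weight on next period's payoff is β·p = 7/8·p, which plays the role of the discount factor.
Cooperation requires 7/8·p ≥ (57−37)/(57−29) = 5/7, hence p ≥ 40/49.

40/49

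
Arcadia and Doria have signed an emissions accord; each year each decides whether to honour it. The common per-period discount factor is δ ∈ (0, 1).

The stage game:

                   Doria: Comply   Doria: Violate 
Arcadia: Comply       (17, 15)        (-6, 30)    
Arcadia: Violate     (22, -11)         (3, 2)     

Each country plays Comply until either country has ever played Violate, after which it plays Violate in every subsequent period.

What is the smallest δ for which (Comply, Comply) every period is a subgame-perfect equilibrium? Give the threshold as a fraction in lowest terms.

15/28

Arcadia's threshold: (22−17)/(22−3) = 5/19.
Doria's threshold: (30−15)/(30−2) = 15/28.
5/19 < 15/28, so Doria binds and δ* = 15/28.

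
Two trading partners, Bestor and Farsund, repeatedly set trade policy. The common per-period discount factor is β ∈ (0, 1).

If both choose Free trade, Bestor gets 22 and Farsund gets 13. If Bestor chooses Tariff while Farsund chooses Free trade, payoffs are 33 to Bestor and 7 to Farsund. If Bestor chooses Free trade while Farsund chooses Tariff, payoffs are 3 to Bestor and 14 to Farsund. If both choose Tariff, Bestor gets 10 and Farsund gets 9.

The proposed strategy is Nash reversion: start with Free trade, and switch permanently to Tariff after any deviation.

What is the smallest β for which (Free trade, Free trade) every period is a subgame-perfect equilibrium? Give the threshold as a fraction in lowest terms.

11/23

Bestor's threshold: (33−22)/(33−10) = 11/23.
Farsund's threshold: (14−13)/(14−9) = 1/5.
11/23 > 1/5, so Bestor binds and β* = 11/23.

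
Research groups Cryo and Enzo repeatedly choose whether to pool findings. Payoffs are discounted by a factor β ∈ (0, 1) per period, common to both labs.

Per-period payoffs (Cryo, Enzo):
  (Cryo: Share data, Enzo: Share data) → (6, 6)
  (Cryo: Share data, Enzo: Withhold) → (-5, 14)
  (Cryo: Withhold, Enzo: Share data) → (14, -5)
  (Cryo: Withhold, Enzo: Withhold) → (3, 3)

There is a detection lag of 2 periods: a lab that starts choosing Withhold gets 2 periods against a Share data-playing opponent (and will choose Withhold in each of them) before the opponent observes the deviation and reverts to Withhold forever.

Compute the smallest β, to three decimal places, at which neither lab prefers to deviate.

A deviator earns 14 for 2 periods, then 3 forever; cooperating earns 6 forever. Multiplying the IC by (1−β):
6 ≥ 14(1−β^2) + 3β^2, so 11·β^2 ≥ 8 and β^2 ≥ 8/11.
β ≥ (8/11)^(1/2) ≈ 0.853.

0.853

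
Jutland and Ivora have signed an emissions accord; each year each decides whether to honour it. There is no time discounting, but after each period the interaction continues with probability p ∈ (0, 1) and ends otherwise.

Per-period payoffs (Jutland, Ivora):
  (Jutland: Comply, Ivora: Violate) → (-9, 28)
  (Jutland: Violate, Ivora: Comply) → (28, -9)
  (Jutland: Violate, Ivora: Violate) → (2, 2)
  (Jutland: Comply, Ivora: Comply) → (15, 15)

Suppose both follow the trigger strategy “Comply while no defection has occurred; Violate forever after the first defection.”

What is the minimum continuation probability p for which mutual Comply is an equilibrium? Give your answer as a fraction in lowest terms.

1/2

Expected cooperation value is 15 + p·15 + p²·15 + … = 15/(1−p); deviation gives 28 + p·2/(1−p).
15 ≥ 28(1−p) + 2p ⇒ 26p ≥ 13 ⇒ p ≥ 13/26 = 1/2.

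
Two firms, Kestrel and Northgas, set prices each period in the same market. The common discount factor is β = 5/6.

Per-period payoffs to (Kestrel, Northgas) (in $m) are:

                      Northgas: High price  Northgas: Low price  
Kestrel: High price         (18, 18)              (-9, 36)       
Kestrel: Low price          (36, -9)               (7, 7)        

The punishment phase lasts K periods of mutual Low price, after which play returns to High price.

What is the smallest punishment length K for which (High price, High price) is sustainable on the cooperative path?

3

IC: β(1−β^K)/(1−β) ≥ (36−18)/(18−7) = 18/11.
With β = 5/6: need 1 − β^K ≥ 18/11·(1−5/6)/(5/6), i.e. β^K ≤ 0.6727.
Since (5/6)^2 = 0.6944 and (5/6)^3 = 0.5787, the smallest such K is 3.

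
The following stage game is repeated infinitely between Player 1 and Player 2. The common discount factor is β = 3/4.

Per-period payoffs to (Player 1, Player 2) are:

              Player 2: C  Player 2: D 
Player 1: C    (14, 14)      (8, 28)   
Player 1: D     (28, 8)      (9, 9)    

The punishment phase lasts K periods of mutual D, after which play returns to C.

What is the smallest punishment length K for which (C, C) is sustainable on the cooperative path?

Need Σ_{k=1}^{K} β^k ≥ (28−14)/(14−9) = 2.8000 at β = 3/4.
At K = 9 the sum is 2.7747 < 2.8000; at K = 10 it is 2.8311 ≥ 2.8000.
So the minimum punishment length is K = 10.

10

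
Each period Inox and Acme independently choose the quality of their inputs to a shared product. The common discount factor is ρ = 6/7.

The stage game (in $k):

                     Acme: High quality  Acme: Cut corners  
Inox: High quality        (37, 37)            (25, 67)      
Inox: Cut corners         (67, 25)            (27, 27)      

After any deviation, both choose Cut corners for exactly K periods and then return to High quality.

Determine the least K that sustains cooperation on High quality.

Need Σ_{k=1}^{K} ρ^k ≥ (67−37)/(37−27) = 3.0000 at ρ = 6/7.
At K = 4 the sum is 2.7613 < 3.0000; at K = 5 it is 3.2240 ≥ 3.0000.
So the minimum punishment length is K = 5.

5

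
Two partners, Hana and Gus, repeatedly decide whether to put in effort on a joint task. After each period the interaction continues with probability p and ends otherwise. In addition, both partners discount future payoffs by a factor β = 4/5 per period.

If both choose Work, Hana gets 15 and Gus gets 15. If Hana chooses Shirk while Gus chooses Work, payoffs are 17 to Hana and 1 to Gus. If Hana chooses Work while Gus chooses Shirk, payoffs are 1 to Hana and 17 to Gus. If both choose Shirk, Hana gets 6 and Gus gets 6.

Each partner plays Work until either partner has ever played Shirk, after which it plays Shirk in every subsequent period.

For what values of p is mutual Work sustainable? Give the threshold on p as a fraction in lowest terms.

Expected continuation weight on next period's payoff is β·p = 4/5·p, which plays the role of the discount factor.
Cooperation requires 4/5·p ≥ (17−15)/(17−6) = 2/11, hence p ≥ 5/22.

5/22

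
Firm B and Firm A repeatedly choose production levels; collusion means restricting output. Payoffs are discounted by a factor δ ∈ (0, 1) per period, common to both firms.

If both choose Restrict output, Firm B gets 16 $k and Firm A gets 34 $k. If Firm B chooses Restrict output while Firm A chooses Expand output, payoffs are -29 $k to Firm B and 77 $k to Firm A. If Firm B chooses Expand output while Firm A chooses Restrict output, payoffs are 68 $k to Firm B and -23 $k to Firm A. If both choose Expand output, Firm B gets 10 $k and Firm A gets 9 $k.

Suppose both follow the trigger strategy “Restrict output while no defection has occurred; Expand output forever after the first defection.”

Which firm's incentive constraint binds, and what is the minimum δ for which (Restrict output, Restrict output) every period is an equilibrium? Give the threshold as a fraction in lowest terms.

Firm B: cooperation gives 16 each period; deviation gives 68 once then 10 forever.
  16/(1−δ) ≥ 68 + 10δ/(1−δ) ⇒ δ ≥ 52/58 = 26/29.
Firm A: cooperation gives 34 each period; deviation gives 77 once then 9 forever.
  δ ≥ 43/68.
Both must hold, so the binding constraint is Firm B's: δ ≥ 26/29.

Firm B; δ ≥ 26/29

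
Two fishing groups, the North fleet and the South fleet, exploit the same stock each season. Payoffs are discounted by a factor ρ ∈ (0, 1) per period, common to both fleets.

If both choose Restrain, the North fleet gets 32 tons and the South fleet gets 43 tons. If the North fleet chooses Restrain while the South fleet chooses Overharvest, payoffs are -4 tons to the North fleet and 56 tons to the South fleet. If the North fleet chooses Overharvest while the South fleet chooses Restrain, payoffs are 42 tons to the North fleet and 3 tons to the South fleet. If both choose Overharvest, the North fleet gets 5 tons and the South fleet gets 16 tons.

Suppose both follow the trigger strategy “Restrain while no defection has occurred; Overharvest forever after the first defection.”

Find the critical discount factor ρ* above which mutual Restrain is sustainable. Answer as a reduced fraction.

For the North fleet: deviation gain 42−32 = 10, per-period punishment loss 32−5 = 27. IC gives ρ ≥ 10/37.
For the South fleet: gain 13, loss 27 per period, so ρ ≥ 13/40.
The tighter constraint is the South fleet's, so cooperation needs ρ ≥ 13/40.

13/40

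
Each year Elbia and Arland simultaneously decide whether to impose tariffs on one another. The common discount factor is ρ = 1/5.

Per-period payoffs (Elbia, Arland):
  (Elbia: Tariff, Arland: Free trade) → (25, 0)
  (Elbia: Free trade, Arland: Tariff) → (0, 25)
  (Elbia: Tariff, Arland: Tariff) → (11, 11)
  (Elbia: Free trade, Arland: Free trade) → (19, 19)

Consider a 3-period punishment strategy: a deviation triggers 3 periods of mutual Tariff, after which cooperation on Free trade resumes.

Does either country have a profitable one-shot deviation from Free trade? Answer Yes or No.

IC: ρ+…+ρ^3 ≥ (25−19)/(19−11) = 3/4.
At ρ = 1/5: partial sum = 0.2480 < 0.7500. Cooperation not sustainable.

Yes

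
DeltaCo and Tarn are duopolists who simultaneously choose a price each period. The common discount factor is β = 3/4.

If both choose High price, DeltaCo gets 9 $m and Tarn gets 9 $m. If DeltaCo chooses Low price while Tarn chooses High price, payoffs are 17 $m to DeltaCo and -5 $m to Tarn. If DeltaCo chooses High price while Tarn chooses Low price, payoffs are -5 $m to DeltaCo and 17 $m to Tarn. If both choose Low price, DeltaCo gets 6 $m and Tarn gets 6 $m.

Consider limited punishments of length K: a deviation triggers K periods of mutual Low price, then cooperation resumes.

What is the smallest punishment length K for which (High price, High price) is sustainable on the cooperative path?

8

IC: β(1−β^K)/(1−β) ≥ (17−9)/(9−6) = 8/3.
With β = 3/4: need 1 − β^K ≥ 8/3·(1−3/4)/(3/4), i.e. β^K ≤ 0.1111.
Since (3/4)^7 = 0.1335 and (3/4)^8 = 0.1001, the smallest such K is 8.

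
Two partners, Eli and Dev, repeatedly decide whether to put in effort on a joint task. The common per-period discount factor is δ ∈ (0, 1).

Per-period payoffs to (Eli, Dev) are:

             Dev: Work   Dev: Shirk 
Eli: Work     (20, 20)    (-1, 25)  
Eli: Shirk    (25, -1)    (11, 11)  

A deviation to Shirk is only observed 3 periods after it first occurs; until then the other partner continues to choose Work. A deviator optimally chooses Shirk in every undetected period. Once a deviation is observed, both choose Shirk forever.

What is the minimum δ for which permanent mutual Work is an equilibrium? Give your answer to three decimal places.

0.709

Deviating for the 3 undetected periods gains 25−20 = 5 per period over cooperation, then loses 20−11 = 9 per period forever once punishment starts.
Gain: 5(1 + δ + … + δ^2); loss: 9·δ^3/(1−δ).
No profitable deviation ⇔ 5(1−δ^3) ≤ 9·δ^3, i.e. δ^3 ≥ 5/(5+9) = 5/14.
Hence δ ≥ (5/14)^(1/3) ≈ 0.709.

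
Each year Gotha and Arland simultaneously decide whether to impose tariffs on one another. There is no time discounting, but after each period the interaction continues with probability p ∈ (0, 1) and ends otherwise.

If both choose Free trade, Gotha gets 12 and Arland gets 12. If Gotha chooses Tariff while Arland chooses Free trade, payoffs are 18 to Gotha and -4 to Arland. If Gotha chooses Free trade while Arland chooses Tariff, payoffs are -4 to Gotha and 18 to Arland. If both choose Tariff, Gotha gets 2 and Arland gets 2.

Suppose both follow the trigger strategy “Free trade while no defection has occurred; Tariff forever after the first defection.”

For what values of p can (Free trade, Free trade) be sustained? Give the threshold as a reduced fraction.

3/8

With no time discounting, the continuation probability p plays the role of the discount factor.
Grim-trigger IC: 12/(1−p) ≥ 18 + 2p/(1−p) ⇒ p ≥ (18−12)/(18−2) = 3/8.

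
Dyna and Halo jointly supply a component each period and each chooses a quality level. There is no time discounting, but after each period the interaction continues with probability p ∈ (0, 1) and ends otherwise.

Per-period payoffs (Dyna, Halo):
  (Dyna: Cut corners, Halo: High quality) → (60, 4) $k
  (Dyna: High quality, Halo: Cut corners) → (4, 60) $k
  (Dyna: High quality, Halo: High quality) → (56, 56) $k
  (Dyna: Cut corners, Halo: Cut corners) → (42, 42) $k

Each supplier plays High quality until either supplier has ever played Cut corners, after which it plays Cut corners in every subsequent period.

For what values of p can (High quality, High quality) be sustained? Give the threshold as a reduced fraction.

With no time discounting, the continuation probability p plays the role of the discount factor.
Grim-trigger IC: 56/(1−p) ≥ 60 + 42p/(1−p) ⇒ p ≥ (60−56)/(60−42) = 2/9.

2/9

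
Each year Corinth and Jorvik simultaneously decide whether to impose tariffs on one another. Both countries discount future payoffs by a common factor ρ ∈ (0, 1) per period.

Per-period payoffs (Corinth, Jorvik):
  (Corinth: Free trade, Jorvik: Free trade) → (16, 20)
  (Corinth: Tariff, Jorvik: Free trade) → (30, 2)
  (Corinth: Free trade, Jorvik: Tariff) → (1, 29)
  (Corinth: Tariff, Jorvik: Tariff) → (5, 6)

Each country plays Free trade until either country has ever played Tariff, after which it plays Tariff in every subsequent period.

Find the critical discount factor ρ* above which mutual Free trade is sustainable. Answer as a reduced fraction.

For Corinth: deviation gain 30−16 = 14, per-period punishment loss 16−5 = 11. IC gives ρ ≥ 14/25.
For Jorvik: gain 9, loss 14 per period, so ρ ≥ 9/23.
The tighter constraint is Corinth's, so cooperation needs ρ ≥ 14/25.

14/25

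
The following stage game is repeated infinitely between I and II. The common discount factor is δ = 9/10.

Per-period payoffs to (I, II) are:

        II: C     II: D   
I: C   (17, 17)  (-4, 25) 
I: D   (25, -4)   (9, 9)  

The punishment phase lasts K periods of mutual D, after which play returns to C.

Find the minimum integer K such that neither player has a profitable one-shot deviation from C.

IC: δ(1−δ^K)/(1−δ) ≥ (25−17)/(17−9) = 1.
With δ = 9/10: need 1 − δ^K ≥ 1·(1−9/10)/(9/10), i.e. δ^K ≤ 0.8889.
Since (9/10)^1 = 0.9000 and (9/10)^2 = 0.8100, the smallest such K is 2.

2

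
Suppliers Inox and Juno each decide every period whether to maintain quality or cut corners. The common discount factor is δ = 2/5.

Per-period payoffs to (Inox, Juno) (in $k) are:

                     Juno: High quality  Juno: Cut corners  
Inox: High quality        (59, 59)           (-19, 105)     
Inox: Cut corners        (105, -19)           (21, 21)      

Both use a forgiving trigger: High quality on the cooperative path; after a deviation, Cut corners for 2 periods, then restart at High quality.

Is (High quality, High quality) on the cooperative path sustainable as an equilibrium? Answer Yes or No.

A one-shot deviation gives 105 now, then 21 for 2 periods, then back to 59.
Gain from deviating: (105−59) today; loss: (59−21) in each of the next 2 periods.
No-deviation condition: (59−21)(δ+…+δ^2) ≥ 105−59, i.e. δ+…+δ^2 ≥ 23/19.
At δ = 2/5: δ+…+δ^2 = 0.5600 < 1.2105.
So cooperation is not sustainable.

No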